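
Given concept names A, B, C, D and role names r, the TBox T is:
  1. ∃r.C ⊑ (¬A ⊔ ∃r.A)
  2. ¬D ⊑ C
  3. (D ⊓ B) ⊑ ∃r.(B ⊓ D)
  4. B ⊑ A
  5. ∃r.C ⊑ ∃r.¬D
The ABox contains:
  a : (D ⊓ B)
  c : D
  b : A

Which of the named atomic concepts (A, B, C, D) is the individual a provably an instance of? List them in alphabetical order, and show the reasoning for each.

1. a : A?  L(a) = {(D ⊓ B)} ∪ {¬A}
   clash {A, ¬A} at a — a ∈ A
2. a : B?  L(a) = {(D ⊓ B)} ∪ {¬B}
   clash {B, ¬B} at a — a ∈ B
3. a : C?  L(a) = {(D ⊓ B)} ∪ {¬C}
   apply at a: (D ⊓ B)⊑∃r.(B ⊓ D); B⊑A
   open: L(a) ⊇ {A, B, D, ¬C, ∀r.¬C, …} (+ ∃-successors) — a ∉ C possible
4. a : D?  L(a) = {(D ⊓ B)} ∪ {¬D}
   clash {D, ¬D} at a — a ∈ D
5. Entailed for a: {A, B, D}

{A, B, D}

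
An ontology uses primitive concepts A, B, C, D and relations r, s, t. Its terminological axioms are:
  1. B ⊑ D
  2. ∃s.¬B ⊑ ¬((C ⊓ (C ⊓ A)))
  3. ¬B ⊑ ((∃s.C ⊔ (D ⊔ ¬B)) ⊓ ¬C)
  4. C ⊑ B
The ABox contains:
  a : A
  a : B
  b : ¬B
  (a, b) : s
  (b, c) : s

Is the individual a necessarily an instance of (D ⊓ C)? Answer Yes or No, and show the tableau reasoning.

1. a : (D ⊓ C)?  L(a) = {A, B} ∪ {(¬D ⊔ ¬C)}
   apply at a: B⊑D
   open: L(a) ⊇ {A, B, D, ¬C} — a ∉ (D ⊓ C) possible
2. Hence a : (D ⊓ C): not entailed.

No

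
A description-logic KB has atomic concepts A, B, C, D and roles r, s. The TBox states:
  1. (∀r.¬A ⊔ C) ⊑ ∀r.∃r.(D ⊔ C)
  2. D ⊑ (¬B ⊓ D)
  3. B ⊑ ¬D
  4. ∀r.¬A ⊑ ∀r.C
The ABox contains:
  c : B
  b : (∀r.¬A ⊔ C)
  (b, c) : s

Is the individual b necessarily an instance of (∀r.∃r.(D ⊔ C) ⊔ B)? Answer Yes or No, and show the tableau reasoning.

Yes

1. b : (∀r.∃r.(D ⊔ C) ⊔ B)?  L(b) = {(∀r.¬A ⊔ C)} ∪ {(∃r.∀r.(¬D ⊓ ¬C) ⊓ ¬B)}
   clash {C, ¬C} at an ∃-successor — b ∈ (∀r.∃r.(D ⊔ C) ⊔ B)
2. Hence b : (∀r.∃r.(D ⊔ C) ⊔ B): entailed.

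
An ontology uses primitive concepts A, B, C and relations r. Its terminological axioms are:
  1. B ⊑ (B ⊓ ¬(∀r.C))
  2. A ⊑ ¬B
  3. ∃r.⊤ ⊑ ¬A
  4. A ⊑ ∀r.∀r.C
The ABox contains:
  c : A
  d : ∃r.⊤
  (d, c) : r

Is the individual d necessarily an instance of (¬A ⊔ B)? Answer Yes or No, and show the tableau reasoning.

Yes

1. d : (¬A ⊔ B)?  L(d) = {∃r.⊤} ∪ {(A ⊓ ¬B)}
   clash {A, ¬A} at d — d ∈ (¬A ⊔ B)
2. Hence d : (¬A ⊔ B): entailed.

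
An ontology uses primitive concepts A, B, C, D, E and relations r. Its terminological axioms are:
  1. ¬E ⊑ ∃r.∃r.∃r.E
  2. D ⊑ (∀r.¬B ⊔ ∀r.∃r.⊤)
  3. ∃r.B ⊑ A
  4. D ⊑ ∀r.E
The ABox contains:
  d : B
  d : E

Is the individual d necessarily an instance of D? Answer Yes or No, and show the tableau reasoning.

No

1. d : D?  L(d) = {B, E} ∪ {¬D}
   open: L(d) ⊇ {B, E, ¬D, ∀r.¬B} — d ∉ D possible
2. Hence d : D: not entailed.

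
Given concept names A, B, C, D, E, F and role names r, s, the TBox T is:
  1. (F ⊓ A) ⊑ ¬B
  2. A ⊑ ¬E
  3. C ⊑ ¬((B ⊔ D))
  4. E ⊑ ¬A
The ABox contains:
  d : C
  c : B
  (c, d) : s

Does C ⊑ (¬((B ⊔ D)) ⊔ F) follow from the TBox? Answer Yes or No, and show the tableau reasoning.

1. C ⊑ (¬((B ⊔ D)) ⊔ F)  ⇔  (C ⊓ ((B ⊔ D) ⊓ ¬F)) unsat w.r.t. T
   all branches close; clash {D, ¬D} at x₀
2. Hence C ⊑ (¬((B ⊔ D)) ⊔ F): entailed.

Yes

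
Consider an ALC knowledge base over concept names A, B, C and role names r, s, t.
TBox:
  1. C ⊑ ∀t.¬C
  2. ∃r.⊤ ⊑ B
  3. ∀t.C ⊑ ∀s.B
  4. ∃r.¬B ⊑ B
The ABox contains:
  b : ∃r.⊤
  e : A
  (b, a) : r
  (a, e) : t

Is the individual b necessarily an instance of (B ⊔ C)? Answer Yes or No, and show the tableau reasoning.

Yes

1. b : (B ⊔ C)?  L(b) = {∃r.⊤} ∪ {(¬B ⊓ ¬C)}
   clash {B, ¬B} at b — b ∈ (B ⊔ C)
2. Hence b : (B ⊔ C): entailed.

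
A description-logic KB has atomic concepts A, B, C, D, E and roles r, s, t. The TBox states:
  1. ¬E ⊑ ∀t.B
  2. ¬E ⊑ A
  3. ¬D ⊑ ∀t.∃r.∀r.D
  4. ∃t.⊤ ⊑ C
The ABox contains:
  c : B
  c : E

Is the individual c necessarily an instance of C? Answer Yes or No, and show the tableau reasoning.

No

1. c : C?  L(c) = {B, E} ∪ {¬C}
   open: L(c) ⊇ {B, D, E, ¬C, ∀t.⊥} — c ∉ C possible
2. Hence c : C: not entailed.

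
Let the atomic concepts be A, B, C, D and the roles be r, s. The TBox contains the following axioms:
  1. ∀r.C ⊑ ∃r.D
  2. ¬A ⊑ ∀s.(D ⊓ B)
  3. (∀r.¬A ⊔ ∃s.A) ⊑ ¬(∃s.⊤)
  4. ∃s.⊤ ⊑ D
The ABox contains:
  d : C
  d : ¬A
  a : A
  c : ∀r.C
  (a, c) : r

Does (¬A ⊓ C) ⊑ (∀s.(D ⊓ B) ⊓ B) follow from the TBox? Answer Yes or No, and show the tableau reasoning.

1. (¬A ⊓ C) ⊑ (∀s.(D ⊓ B) ⊓ B)  ⇔  ((¬A ⊓ C) ⊓ (∃s.(¬D ⊔ ¬B) ⊔ ¬B)) unsat w.r.t. T
   apply at x₀: ¬A⊑∀s.(D ⊓ B)
   open: L(x₀) ⊇ {C, ¬A, ¬B, ∀s.(D ⊓ B), ∀s.⊥, …} (+ ∃-successors)
2. Hence (¬A ⊓ C) ⊑ (∀s.(D ⊓ B) ⊓ B): not entailed.

No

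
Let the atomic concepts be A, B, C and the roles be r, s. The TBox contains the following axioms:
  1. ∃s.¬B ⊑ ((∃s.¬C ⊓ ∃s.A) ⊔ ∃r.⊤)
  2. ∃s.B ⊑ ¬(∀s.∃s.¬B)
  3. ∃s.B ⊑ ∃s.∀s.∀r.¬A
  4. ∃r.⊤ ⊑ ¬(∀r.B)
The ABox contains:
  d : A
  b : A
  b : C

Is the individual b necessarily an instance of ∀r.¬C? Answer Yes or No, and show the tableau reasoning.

No

1. b : ∀r.¬C?  L(b) = {A, C} ∪ {∃r.C}
   open: L(b) ⊇ {A, C, ∀s.B, ∀s.¬B, ∃r.C, …} (+ ∃-successors) — b ∉ ∀r.¬C possible
2. Hence b : ∀r.¬C: not entailed.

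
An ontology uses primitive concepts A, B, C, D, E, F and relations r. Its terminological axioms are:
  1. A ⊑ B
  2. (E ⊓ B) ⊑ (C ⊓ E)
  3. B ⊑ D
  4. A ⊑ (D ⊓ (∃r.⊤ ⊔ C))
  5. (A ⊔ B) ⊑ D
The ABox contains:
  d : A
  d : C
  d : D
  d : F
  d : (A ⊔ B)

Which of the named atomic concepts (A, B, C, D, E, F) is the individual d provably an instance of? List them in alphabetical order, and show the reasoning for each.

{A, B, C, D, F}

1. d : A?  L(d) = {A, C, D, F, (A ⊔ B)} ∪ {¬A}
   clash {A, ¬A} at d — d ∈ A
2. d : B?  L(d) = {A, C, D, F, (A ⊔ B)} ∪ {¬B}
   clash {B, ¬B} at d — d ∈ B
3. d : C?  L(d) = {A, C, D, F, (A ⊔ B)} ∪ {¬C}
   clash {C, ¬C} at d — d ∈ C
4. d : D?  L(d) = {A, C, D, F, (A ⊔ B)} ∪ {¬D}
   clash {D, ¬D} at d — d ∈ D
5. d : E?  L(d) = {A, C, D, F, (A ⊔ B)} ∪ {¬E}
   apply at d: A⊑B; A⊑(D ⊓ (∃r.⊤ ⊔ C))
   open: L(d) ⊇ {A, B, C, D, F, …} — d ∉ E possible
6. d : F?  L(d) = {A, C, D, F, (A ⊔ B)} ∪ {¬F}
   clash {F, ¬F} at d — d ∈ F
7. Entailed for d: {A, B, C, D, F}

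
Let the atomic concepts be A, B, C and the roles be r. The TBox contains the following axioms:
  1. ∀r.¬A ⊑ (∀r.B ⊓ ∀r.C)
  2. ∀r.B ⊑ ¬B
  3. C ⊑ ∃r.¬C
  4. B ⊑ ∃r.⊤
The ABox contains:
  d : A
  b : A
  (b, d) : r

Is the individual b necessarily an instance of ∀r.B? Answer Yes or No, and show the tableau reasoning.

1. b : ∀r.B?  L(b) = {A} ∪ {∃r.¬B}
   open: L(b) ⊇ {A, ¬B, ¬C, ∃r.A, ∃r.¬B} (+ ∃-successors) — b ∉ ∀r.B possible
2. Hence b : ∀r.B: not entailed.

No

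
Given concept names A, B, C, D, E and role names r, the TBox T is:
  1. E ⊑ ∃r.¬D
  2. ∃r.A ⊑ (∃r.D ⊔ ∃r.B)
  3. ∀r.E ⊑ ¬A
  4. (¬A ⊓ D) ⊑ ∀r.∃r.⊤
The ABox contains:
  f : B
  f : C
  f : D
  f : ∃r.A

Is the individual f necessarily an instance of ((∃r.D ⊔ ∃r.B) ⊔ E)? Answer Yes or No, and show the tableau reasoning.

Yes

1. f : ((∃r.D ⊔ ∃r.B) ⊔ E)?  L(f) = {B, C, D, ∃r.A} ∪ {((∀r.¬D ⊓ ∀r.¬B) ⊓ ¬E)}
   clash {B, ¬B} at an ∃-successor — f ∈ ((∃r.D ⊔ ∃r.B) ⊔ E)
2. Hence f : ((∃r.D ⊔ ∃r.B) ⊔ E): entailed.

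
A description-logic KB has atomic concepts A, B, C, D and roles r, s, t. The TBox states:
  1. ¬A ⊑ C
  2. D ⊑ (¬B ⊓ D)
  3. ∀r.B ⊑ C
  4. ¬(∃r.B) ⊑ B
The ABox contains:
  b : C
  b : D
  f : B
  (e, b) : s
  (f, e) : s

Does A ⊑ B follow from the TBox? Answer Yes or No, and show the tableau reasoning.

No

1. A ⊑ B  ⇔  (A ⊓ ¬B) unsat w.r.t. T
   open: L(x₀) ⊇ {A, ¬B, ¬D, ∃r.B, ∃r.¬B} (+ ∃-successors)
2. Hence A ⊑ B: not entailed.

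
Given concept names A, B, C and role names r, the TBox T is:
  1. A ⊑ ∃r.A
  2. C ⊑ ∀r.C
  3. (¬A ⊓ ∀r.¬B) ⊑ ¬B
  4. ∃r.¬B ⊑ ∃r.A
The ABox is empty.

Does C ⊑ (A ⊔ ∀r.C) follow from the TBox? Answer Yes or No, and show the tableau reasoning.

1. C ⊑ (A ⊔ ∀r.C)  ⇔  (C ⊓ (¬A ⊓ ∃r.¬C)) unsat w.r.t. T
   all branches close; clash {C, ¬C} at an ∃-successor
2. Hence C ⊑ (A ⊔ ∀r.C): entailed.

Yes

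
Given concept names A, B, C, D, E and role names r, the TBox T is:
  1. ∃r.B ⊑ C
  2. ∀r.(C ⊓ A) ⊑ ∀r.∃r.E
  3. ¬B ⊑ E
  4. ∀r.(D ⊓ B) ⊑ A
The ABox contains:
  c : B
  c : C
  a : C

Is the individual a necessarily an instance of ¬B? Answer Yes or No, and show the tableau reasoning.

No

1. a : ¬B?  L(a) = {C} ∪ {B}
   open: L(a) ⊇ {B, C, ∃r.(¬C ⊔ ¬A), ∃r.(¬D ⊔ ¬B)} (+ ∃-successors) — a ∉ ¬B possible
2. Hence a : ¬B: not entailed.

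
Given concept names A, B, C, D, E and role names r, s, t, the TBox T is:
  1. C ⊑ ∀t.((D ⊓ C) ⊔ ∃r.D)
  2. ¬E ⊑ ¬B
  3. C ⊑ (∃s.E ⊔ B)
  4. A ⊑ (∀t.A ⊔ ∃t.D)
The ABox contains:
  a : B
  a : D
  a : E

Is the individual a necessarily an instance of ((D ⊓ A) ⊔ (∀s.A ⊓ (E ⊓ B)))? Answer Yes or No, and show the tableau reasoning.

No

1. a : ((D ⊓ A) ⊔ (∀s.A ⊓ (E ⊓ B)))?  L(a) = {B, D, E} ∪ {((¬D ⊔ ¬A) ⊓ (∃s.¬A ⊔ (¬E ⊔ ¬B)))}
   open: L(a) ⊇ {B, D, E, ¬A, ¬C, …} (+ ∃-successors) — a ∉ ((D ⊓ A) ⊔ (∀s.A ⊓ (E ⊓ B))) possible
2. Hence a : ((D ⊓ A) ⊔ (∀s.A ⊓ (E ⊓ B))): not entailed.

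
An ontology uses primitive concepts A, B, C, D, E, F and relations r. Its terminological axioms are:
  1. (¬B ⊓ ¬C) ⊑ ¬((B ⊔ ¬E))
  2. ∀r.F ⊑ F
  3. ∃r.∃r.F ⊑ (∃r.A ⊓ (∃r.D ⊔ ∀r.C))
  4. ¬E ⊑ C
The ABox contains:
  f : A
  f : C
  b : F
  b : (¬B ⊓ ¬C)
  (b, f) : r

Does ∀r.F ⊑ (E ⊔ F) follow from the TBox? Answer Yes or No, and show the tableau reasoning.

Yes

1. ∀r.F ⊑ (E ⊔ F)  ⇔  (∀r.F ⊓ (¬E ⊓ ¬F)) unsat w.r.t. T
   all branches close; clash {E, ¬E} at x₀
2. Hence ∀r.F ⊑ (E ⊔ F): entailed.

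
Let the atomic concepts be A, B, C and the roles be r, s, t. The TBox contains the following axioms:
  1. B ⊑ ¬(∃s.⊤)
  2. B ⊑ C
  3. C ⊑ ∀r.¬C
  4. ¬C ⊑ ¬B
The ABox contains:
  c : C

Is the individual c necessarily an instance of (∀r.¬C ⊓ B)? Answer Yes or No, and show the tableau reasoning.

No

1. c : (∀r.¬C ⊓ B)?  L(c) = {C} ∪ {(∃r.C ⊔ ¬B)}
   apply at c: C⊑∀r.¬C
   open: L(c) ⊇ {C, ¬B, ∀r.¬C} — c ∉ (∀r.¬C ⊓ B) possible
2. Hence c : (∀r.¬C ⊓ B): not entailed.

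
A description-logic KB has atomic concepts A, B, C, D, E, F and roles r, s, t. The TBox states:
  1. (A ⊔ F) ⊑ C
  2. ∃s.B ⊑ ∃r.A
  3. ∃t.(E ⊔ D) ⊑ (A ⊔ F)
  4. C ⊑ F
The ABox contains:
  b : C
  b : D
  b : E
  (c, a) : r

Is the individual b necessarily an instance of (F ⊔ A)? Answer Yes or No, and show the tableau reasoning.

Yes

1. b : (F ⊔ A)?  L(b) = {C, D, E} ∪ {(¬F ⊓ ¬A)}
   clash {F, ¬F} at b — b ∈ (F ⊔ A)
2. Hence b : (F ⊔ A): entailed.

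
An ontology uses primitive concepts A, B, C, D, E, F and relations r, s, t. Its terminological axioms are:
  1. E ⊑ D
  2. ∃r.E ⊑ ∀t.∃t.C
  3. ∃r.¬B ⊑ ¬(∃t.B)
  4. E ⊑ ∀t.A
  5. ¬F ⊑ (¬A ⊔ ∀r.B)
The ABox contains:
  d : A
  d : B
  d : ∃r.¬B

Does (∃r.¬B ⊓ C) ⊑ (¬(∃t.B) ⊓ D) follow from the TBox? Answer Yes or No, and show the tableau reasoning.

No

1. (∃r.¬B ⊓ C) ⊑ (¬(∃t.B) ⊓ D)  ⇔  ((∃r.¬B ⊓ C) ⊓ (∃t.B ⊔ ¬D)) unsat w.r.t. T
   apply at x₀: ∃r.¬B⊑¬(∃t.B)
   open: L(x₀) ⊇ {C, F, ¬D, ¬E, ∀r.¬E, …} (+ ∃-successors)
2. Hence (∃r.¬B ⊓ C) ⊑ (¬(∃t.B) ⊓ D): not entailed.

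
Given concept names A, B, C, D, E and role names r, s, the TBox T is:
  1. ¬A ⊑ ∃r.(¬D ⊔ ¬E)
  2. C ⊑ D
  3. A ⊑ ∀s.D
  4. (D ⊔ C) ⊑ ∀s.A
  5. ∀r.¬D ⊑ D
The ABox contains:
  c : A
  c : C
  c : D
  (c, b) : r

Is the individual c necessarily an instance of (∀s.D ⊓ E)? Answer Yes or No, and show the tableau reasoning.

No

1. c : (∀s.D ⊓ E)?  L(c) = {A, C, D} ∪ {(∃s.¬D ⊔ ¬E)}
   apply at c: A⊑∀s.D
   open: L(c) ⊇ {A, C, D, ¬E, ∀s.A, …} — c ∉ (∀s.D ⊓ E) possible
2. Hence c : (∀s.D ⊓ E): not entailed.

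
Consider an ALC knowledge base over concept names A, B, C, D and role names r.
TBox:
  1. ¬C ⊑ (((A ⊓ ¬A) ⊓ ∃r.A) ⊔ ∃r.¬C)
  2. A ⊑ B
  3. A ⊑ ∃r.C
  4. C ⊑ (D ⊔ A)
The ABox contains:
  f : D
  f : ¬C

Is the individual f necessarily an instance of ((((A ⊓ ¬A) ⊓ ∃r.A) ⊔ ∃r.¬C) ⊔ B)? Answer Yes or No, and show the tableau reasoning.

Yes

1. f : ((((A ⊓ ¬A) ⊓ ∃r.A) ⊔ ∃r.¬C) ⊔ B)?  L(f) = {D, ¬C} ∪ {((((¬A ⊔ A) ⊔ ∀r.¬A) ⊓ ∀r.C) ⊓ ¬B)}
   clash {B, ¬B} at f — f ∈ ((((A ⊓ ¬A) ⊓ ∃r.A) ⊔ ∃r.¬C) ⊔ B)
2. Hence f : ((((A ⊓ ¬A) ⊓ ∃r.A) ⊔ ∃r.¬C) ⊔ B): entailed.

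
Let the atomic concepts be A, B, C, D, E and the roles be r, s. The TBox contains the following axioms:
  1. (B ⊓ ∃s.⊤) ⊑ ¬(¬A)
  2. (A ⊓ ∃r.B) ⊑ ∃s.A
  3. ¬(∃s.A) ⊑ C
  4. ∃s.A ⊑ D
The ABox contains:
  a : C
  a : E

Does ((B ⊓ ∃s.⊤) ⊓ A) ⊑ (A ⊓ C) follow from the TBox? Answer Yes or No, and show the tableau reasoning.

No

1. ((B ⊓ ∃s.⊤) ⊓ A) ⊑ (A ⊓ C)  ⇔  (((B ⊓ ∃s.⊤) ⊓ A) ⊓ (¬A ⊔ ¬C)) unsat w.r.t. T
   open: L(x₀) ⊇ {A, B, D, ¬C, ∃s.A, …} (+ ∃-successors)
2. Hence ((B ⊓ ∃s.⊤) ⊓ A) ⊑ (A ⊓ C): not entailed.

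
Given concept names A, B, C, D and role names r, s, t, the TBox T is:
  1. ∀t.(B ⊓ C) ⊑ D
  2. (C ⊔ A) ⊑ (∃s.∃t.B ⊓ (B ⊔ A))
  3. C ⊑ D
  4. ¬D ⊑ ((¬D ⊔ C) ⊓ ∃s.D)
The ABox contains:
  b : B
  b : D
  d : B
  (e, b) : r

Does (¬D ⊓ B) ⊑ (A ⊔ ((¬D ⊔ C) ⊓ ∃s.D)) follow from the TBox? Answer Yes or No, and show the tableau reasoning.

1. (¬D ⊓ B) ⊑ (A ⊔ ((¬D ⊔ C) ⊓ ∃s.D))  ⇔  ((¬D ⊓ B) ⊓ (¬A ⊓ ((D ⊓ ¬C) ⊔ ∀s.¬D))) unsat w.r.t. T
   all branches close; clash {D, ¬D} at x₀
2. Hence (¬D ⊓ B) ⊑ (A ⊔ ((¬D ⊔ C) ⊓ ∃s.D)): entailed.

Yes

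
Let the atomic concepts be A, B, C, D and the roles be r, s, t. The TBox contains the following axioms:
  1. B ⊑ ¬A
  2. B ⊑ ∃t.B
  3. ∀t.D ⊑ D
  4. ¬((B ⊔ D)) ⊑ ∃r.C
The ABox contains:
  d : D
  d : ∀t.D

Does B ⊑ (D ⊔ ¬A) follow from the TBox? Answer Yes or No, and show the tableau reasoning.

Yes

1. B ⊑ (D ⊔ ¬A)  ⇔  (B ⊓ (¬D ⊓ A)) unsat w.r.t. T
   all branches close; clash {A, ¬A} at x₀
2. Hence B ⊑ (D ⊔ ¬A): entailed.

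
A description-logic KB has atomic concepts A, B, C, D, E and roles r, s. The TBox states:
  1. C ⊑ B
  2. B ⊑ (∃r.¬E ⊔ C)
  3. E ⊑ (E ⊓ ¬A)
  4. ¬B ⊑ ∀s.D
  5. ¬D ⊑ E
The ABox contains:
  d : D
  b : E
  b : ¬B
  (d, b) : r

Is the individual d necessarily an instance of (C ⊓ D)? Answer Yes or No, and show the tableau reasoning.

1. d : (C ⊓ D)?  L(d) = {D} ∪ {(¬C ⊔ ¬D)}
   open: L(d) ⊇ {B, D, ¬C, ¬E, ∃r.¬E} (+ ∃-successors) — d ∉ (C ⊓ D) possible
2. Hence d : (C ⊓ D): not entailed.

No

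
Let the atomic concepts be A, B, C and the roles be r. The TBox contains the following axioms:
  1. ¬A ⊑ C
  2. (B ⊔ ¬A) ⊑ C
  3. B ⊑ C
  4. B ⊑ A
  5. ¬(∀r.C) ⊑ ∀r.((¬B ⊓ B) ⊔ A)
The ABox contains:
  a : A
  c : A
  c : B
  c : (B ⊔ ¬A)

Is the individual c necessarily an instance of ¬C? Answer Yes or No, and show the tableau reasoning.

1. c : ¬C?  L(c) = {A, B, (B ⊔ ¬A)} ∪ {C}
   open: L(c) ⊇ {A, B, C, ∀r.C} — c ∉ ¬C possible
2. Hence c : ¬C: not entailed.

No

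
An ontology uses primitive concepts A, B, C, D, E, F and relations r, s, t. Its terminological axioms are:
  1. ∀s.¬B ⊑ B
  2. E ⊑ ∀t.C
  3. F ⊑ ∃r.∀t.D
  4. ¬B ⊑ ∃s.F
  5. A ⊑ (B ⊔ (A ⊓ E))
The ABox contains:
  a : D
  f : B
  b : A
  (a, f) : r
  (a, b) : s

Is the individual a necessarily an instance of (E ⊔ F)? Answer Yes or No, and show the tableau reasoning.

No

1. a : (E ⊔ F)?  L(a) = {D} ∪ {(¬E ⊓ ¬F)}
   open: L(a) ⊇ {B, D, ¬A, ¬E, ¬F} — a ∉ (E ⊔ F) possible
2. Hence a : (E ⊔ F): not entailed.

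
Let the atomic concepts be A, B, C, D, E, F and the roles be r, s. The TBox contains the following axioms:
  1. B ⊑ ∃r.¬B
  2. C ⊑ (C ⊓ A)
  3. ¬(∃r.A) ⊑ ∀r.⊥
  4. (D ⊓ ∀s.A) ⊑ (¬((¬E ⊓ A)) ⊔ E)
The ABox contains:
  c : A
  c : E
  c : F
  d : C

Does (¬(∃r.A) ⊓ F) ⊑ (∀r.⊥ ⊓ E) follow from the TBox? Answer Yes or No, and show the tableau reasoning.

No

1. (¬(∃r.A) ⊓ F) ⊑ (∀r.⊥ ⊓ E)  ⇔  ((∀r.¬A ⊓ F) ⊓ (∃r.⊤ ⊔ ¬E)) unsat w.r.t. T
   apply at x₀: ¬(∃r.A)⊑∀r.⊥
   open: L(x₀) ⊇ {F, ¬B, ¬C, ¬D, ¬E, …}
2. Hence (¬(∃r.A) ⊓ F) ⊑ (∀r.⊥ ⊓ E): not entailed.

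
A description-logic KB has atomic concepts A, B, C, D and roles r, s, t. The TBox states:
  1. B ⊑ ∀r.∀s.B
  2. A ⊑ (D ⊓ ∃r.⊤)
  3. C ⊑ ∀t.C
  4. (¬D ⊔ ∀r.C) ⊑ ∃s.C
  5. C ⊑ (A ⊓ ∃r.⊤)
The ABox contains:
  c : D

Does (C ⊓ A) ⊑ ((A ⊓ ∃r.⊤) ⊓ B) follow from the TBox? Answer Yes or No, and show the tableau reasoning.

1. (C ⊓ A) ⊑ ((A ⊓ ∃r.⊤) ⊓ B)  ⇔  ((C ⊓ A) ⊓ ((¬A ⊔ ∀r.⊥) ⊔ ¬B)) unsat w.r.t. T
   apply at x₀: A⊑(D ⊓ ∃r.⊤); C⊑∀t.C; C⊑(A ⊓ ∃r.⊤)
   open: L(x₀) ⊇ {A, C, D, ¬B, ∀t.C, …} (+ ∃-successors)
2. Hence (C ⊓ A) ⊑ ((A ⊓ ∃r.⊤) ⊓ B): not entailed.

No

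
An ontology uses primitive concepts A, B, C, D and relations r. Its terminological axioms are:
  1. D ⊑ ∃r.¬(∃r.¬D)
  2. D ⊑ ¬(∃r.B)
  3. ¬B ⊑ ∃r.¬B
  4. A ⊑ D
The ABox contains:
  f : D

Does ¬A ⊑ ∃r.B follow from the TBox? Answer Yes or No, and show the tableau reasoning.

1. ¬A ⊑ ∃r.B  ⇔  (¬A ⊓ ∀r.¬B) unsat w.r.t. T
   open: L(x₀) ⊇ {B, ¬A, ¬D, ∀r.¬B}
2. Hence ¬A ⊑ ∃r.B: not entailed.

No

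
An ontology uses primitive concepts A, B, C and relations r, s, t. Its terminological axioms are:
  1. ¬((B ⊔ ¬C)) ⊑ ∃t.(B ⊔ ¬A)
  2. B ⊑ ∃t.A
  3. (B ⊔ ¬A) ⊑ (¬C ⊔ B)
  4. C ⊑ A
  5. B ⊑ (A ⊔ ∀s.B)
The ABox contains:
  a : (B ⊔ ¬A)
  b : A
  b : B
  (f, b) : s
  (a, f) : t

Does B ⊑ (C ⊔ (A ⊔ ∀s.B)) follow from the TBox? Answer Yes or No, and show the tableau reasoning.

1. B ⊑ (C ⊔ (A ⊔ ∀s.B))  ⇔  (B ⊓ (¬C ⊓ (¬A ⊓ ∃s.¬B))) unsat w.r.t. T
   all branches close; clash {B, ¬B} at an ∃-successor
2. Hence B ⊑ (C ⊔ (A ⊔ ∀s.B)): entailed.

Yes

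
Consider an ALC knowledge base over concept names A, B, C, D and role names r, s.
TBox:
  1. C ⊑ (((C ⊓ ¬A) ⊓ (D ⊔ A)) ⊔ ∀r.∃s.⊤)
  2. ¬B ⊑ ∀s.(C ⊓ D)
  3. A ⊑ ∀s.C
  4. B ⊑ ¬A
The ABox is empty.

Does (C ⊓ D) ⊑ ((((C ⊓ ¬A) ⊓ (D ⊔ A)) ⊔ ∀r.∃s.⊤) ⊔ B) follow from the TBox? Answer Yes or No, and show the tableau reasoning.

1. (C ⊓ D) ⊑ ((((C ⊓ ¬A) ⊓ (D ⊔ A)) ⊔ ∀r.∃s.⊤) ⊔ B)  ⇔  ((C ⊓ D) ⊓ ((((¬C ⊔ A) ⊔ (¬D ⊓ ¬A)) ⊓ ∃r.∀s.⊥) ⊓ ¬B)) unsat w.r.t. T
   all branches close; clash {D, ¬D} at x₀
2. Hence (C ⊓ D) ⊑ ((((C ⊓ ¬A) ⊓ (D ⊔ A)) ⊔ ∀r.∃s.⊤) ⊔ B): entailed.

Yes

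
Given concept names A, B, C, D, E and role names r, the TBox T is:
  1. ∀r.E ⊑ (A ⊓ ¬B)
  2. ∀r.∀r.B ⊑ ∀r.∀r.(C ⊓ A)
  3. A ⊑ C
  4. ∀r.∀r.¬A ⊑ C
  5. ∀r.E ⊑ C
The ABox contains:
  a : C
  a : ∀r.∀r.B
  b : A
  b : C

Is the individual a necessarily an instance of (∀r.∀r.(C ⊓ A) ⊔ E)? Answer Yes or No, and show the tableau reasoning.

Yes

1. a : (∀r.∀r.(C ⊓ A) ⊔ E)?  L(a) = {C, ∀r.∀r.B} ∪ {(∃r.∃r.(¬C ⊔ ¬A) ⊓ ¬E)}
   clash {A, ¬A} at an ∃-successor — a ∈ (∀r.∀r.(C ⊓ A) ⊔ E)
2. Hence a : (∀r.∀r.(C ⊓ A) ⊔ E): entailed.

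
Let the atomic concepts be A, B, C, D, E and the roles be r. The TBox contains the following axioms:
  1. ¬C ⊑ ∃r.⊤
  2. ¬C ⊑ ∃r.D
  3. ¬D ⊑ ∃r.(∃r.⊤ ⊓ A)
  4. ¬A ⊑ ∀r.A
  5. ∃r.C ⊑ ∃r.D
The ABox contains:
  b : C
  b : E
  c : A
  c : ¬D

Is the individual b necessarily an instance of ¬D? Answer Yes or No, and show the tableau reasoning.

No

1. b : ¬D?  L(b) = {C, E} ∪ {D}
   open: L(b) ⊇ {A, C, D, E, ∀r.¬C} — b ∉ ¬D possible
2. Hence b : ¬D: not entailed.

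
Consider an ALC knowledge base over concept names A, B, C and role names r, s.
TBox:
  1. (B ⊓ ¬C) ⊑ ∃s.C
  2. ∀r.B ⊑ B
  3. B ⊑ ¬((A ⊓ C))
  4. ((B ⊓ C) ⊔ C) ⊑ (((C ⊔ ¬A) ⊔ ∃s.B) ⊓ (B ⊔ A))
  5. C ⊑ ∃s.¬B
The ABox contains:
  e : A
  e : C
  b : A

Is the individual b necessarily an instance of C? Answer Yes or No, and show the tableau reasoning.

1. b : C?  L(b) = {A} ∪ {¬C}
   open: L(b) ⊇ {A, ¬B, ¬C, ∃r.¬B} (+ ∃-successors) — b ∉ C possible
2. Hence b : C: not entailed.

No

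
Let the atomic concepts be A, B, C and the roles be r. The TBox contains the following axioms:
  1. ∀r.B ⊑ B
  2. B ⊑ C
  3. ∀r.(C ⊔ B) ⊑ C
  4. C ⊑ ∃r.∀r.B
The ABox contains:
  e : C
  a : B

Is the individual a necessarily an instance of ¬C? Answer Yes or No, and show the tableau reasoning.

No

1. a : ¬C?  L(a) = {B} ∪ {C}
   apply at a: C⊑∃r.∀r.B
   open: L(a) ⊇ {B, C, ∃r.∀r.B} (+ ∃-successors) — a ∉ ¬C possible
2. Hence a : ¬C: not entailed.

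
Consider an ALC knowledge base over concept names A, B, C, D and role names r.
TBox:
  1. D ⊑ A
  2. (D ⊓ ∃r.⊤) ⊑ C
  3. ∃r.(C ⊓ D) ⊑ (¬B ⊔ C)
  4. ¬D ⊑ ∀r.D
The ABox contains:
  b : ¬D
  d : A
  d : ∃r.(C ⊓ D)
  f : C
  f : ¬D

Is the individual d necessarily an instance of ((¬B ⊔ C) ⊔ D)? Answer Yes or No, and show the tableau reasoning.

Yes

1. d : ((¬B ⊔ C) ⊔ D)?  L(d) = {A, ∃r.(C ⊓ D)} ∪ {((B ⊓ ¬C) ⊓ ¬D)}
   clash {C, ¬C} at d — d ∈ ((¬B ⊔ C) ⊔ D)
2. Hence d : ((¬B ⊔ C) ⊔ D): entailed.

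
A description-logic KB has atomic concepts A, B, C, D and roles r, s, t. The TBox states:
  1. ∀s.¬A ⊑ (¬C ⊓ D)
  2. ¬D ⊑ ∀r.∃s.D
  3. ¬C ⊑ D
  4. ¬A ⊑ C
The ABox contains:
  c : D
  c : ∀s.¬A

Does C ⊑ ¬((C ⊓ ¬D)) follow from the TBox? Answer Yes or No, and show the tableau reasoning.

1. C ⊑ ¬((C ⊓ ¬D))  ⇔  (C ⊓ (C ⊓ ¬D)) unsat w.r.t. T
   apply at x₀: ¬D⊑∀r.∃s.D
   open: L(x₀) ⊇ {C, ¬D, ∀r.∃s.D, ∃s.A} (+ ∃-successors)
2. Hence C ⊑ ¬((C ⊓ ¬D)): not entailed.

No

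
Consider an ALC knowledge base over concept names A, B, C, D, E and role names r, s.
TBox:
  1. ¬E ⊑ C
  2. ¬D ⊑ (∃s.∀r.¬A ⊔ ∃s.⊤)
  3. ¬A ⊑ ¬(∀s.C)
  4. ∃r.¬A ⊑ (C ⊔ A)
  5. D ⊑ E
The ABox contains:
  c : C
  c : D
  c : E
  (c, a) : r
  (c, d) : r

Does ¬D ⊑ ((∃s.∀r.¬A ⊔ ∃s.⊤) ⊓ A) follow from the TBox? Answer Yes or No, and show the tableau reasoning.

No

1. ¬D ⊑ ((∃s.∀r.¬A ⊔ ∃s.⊤) ⊓ A)  ⇔  (¬D ⊓ ((∀s.∃r.A ⊓ ∀s.⊥) ⊔ ¬A)) unsat w.r.t. T
   apply at x₀: ¬D⊑(∃s.∀r.¬A ⊔ ∃s.⊤)
   open: L(x₀) ⊇ {E, ¬A, ¬D, ∀r.A, ∃s.¬C, …} (+ ∃-successors)
2. Hence ¬D ⊑ ((∃s.∀r.¬A ⊔ ∃s.⊤) ⊓ A): not entailed.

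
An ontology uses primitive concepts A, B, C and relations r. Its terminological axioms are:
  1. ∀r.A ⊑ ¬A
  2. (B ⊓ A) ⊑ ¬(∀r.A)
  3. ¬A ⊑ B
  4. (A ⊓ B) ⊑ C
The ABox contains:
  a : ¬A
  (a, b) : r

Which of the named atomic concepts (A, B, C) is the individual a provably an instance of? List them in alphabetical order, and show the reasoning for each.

{B}

1. a : A?  L(a) = {¬A} ∪ {¬A}
   apply at a: ¬A⊑B
   open: L(a) ⊇ {B, ¬A} — a ∉ A possible
2. a : B?  L(a) = {¬A} ∪ {¬B}
   clash {B, ¬B} at a — a ∈ B
3. a : C?  L(a) = {¬A} ∪ {¬C}
   apply at a: ¬A⊑B
   open: L(a) ⊇ {B, ¬A, ¬C} — a ∉ C possible
4. Entailed for a: {B}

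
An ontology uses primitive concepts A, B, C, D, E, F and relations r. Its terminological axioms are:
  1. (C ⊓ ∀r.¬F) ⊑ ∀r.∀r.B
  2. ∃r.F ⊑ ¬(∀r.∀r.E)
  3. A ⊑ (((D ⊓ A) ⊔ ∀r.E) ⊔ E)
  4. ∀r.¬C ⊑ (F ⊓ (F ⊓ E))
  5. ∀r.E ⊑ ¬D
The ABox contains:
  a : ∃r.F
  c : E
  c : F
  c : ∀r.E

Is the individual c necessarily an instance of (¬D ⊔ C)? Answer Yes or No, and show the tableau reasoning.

Yes

1. c : (¬D ⊔ C)?  L(c) = {E, F, ∀r.E} ∪ {(D ⊓ ¬C)}
   clash {D, ¬D} at c — c ∈ (¬D ⊔ C)
2. Hence c : (¬D ⊔ C): entailed.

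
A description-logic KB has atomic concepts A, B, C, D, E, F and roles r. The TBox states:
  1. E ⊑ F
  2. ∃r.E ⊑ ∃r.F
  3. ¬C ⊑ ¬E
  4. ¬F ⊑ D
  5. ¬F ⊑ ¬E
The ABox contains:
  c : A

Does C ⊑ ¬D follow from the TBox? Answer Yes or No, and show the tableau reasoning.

1. C ⊑ ¬D  ⇔  (C ⊓ D) unsat w.r.t. T
   open: L(x₀) ⊇ {C, D, F, ∀r.¬E}
2. Hence C ⊑ ¬D: not entailed.

No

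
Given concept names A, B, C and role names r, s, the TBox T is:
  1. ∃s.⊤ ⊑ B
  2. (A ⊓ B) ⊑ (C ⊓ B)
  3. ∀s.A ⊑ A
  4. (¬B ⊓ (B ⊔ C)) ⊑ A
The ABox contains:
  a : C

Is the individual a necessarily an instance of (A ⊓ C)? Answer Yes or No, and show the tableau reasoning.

No

1. a : (A ⊓ C)?  L(a) = {C} ∪ {(¬A ⊔ ¬C)}
   open: L(a) ⊇ {B, C, ¬A, ∃s.¬A} (+ ∃-successors) — a ∉ (A ⊓ C) possible
2. Hence a : (A ⊓ C): not entailed.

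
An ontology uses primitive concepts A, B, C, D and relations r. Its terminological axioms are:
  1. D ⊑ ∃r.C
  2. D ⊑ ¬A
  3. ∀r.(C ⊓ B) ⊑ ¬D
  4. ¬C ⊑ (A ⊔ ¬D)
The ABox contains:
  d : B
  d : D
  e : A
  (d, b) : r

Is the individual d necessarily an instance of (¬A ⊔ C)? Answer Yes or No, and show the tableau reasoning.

1. d : (¬A ⊔ C)?  L(d) = {B, D} ∪ {(A ⊓ ¬C)}
   clash {A, ¬A} at d — d ∈ (¬A ⊔ C)
2. Hence d : (¬A ⊔ C): entailed.

Yes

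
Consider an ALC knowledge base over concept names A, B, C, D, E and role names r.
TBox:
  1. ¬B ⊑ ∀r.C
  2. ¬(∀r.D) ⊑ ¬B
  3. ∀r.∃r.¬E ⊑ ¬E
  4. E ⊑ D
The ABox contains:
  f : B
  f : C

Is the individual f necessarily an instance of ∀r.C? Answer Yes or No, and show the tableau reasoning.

1. f : ∀r.C?  L(f) = {B, C} ∪ {∃r.¬C}
   open: L(f) ⊇ {B, C, ¬E, ∀r.D, ∃r.¬C} (+ ∃-successors) — f ∉ ∀r.C possible
2. Hence f : ∀r.C: not entailed.

No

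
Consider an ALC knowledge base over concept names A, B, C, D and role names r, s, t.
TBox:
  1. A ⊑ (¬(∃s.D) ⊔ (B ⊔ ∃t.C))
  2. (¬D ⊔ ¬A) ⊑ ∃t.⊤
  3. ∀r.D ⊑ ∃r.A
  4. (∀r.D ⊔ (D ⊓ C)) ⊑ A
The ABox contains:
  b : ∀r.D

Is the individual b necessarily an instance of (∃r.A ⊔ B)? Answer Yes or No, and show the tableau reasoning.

1. b : (∃r.A ⊔ B)?  L(b) = {∀r.D} ∪ {(∀r.¬A ⊓ ¬B)}
   clash {A, ¬A} at an ∃-successor — b ∈ (∃r.A ⊔ B)
2. Hence b : (∃r.A ⊔ B): entailed.

Yes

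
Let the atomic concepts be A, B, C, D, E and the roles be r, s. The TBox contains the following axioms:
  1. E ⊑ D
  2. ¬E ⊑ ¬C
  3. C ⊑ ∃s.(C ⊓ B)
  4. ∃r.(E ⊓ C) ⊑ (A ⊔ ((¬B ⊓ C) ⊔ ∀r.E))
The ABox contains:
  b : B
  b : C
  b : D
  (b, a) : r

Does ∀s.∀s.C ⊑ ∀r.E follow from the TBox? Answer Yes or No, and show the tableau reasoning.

No

1. ∀s.∀s.C ⊑ ∀r.E  ⇔  (∀s.∀s.C ⊓ ∃r.¬E) unsat w.r.t. T
   open: L(x₀) ⊇ {D, E, ¬C, ∀r.(¬E ⊔ ¬C), ∀s.∀s.C, …} (+ ∃-successors)
2. Hence ∀s.∀s.C ⊑ ∀r.E: not entailed.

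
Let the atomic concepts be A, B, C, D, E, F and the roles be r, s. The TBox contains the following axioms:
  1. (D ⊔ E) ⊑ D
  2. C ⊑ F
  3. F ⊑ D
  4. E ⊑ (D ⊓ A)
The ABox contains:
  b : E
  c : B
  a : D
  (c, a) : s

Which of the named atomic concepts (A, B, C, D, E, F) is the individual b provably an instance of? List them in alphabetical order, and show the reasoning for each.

{A, D, E}

1. b : A?  L(b) = {E} ∪ {¬A}
   clash {A, ¬A} at b — b ∈ A
2. b : B?  L(b) = {E} ∪ {¬B}
   apply at b: E⊑(D ⊓ A)
   open: L(b) ⊇ {A, D, E, ¬B, ¬C} — b ∉ B possible
3. b : C?  L(b) = {E} ∪ {¬C}
   apply at b: E⊑(D ⊓ A)
   open: L(b) ⊇ {A, D, E, ¬C} — b ∉ C possible
4. b : D?  L(b) = {E} ∪ {¬D}
   clash {D, ¬D} at b — b ∈ D
5. b : E?  L(b) = {E} ∪ {¬E}
   clash {E, ¬E} at b — b ∈ E
6. b : F?  L(b) = {E} ∪ {¬F}
   apply at b: E⊑(D ⊓ A)
   open: L(b) ⊇ {A, D, E, ¬C, ¬F} — b ∉ F possible
7. Entailed for b: {A, D, E}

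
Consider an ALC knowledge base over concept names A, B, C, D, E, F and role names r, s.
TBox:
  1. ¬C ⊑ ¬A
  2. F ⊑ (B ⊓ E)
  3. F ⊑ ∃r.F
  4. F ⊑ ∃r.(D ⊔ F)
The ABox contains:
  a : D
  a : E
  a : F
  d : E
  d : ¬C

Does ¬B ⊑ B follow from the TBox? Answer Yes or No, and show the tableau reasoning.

1. ¬B ⊑ B  ⇔  (¬B ⊓ ¬B) unsat w.r.t. T
   open: L(x₀) ⊇ {C, ¬B, ¬F}
2. Hence ¬B ⊑ B: not entailed.

No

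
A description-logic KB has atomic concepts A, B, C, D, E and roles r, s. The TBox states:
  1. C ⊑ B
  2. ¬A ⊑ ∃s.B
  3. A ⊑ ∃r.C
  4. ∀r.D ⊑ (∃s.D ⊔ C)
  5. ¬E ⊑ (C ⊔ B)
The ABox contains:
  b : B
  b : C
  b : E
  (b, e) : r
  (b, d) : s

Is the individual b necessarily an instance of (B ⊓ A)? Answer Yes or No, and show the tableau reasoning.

1. b : (B ⊓ A)?  L(b) = {B, C, E} ∪ {(¬B ⊔ ¬A)}
   open: L(b) ⊇ {B, C, E, ¬A, ∃r.¬D, …} (+ ∃-successors) — b ∉ (B ⊓ A) possible
2. Hence b : (B ⊓ A): not entailed.

No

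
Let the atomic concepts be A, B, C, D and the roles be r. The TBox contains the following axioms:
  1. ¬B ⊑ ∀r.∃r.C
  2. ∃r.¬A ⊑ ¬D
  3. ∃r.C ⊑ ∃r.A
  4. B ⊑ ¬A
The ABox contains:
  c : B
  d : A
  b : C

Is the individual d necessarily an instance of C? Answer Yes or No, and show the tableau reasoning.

No

1. d : C?  L(d) = {A} ∪ {¬C}
   open: L(d) ⊇ {A, ¬B, ¬C, ∀r.A, ∀r.¬C, …} — d ∉ C possible
2. Hence d : C: not entailed.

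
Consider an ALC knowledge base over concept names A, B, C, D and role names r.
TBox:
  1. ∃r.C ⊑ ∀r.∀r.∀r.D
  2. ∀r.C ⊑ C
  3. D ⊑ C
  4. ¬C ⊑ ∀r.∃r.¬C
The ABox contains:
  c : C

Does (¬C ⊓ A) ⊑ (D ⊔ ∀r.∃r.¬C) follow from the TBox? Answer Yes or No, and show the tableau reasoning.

1. (¬C ⊓ A) ⊑ (D ⊔ ∀r.∃r.¬C)  ⇔  ((¬C ⊓ A) ⊓ (¬D ⊓ ∃r.∀r.C)) unsat w.r.t. T
   all branches close; clash {C, ¬C} at x₀
2. Hence (¬C ⊓ A) ⊑ (D ⊔ ∀r.∃r.¬C): entailed.

Yes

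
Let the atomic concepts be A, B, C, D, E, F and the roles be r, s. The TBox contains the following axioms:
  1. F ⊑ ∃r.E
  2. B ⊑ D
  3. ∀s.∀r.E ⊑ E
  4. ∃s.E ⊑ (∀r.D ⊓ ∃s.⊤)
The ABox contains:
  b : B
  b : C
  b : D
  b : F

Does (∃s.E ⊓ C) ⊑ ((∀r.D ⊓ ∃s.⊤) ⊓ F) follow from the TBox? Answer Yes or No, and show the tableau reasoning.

1. (∃s.E ⊓ C) ⊑ ((∀r.D ⊓ ∃s.⊤) ⊓ F)  ⇔  ((∃s.E ⊓ C) ⊓ ((∃r.¬D ⊔ ∀s.⊥) ⊔ ¬F)) unsat w.r.t. T
   apply at x₀: ∃s.E⊑(∀r.D ⊓ ∃s.⊤)
   open: L(x₀) ⊇ {C, ¬B, ¬F, ∀r.D, ∃s.E, …} (+ ∃-successors)
2. Hence (∃s.E ⊓ C) ⊑ ((∀r.D ⊓ ∃s.⊤) ⊓ F): not entailed.

No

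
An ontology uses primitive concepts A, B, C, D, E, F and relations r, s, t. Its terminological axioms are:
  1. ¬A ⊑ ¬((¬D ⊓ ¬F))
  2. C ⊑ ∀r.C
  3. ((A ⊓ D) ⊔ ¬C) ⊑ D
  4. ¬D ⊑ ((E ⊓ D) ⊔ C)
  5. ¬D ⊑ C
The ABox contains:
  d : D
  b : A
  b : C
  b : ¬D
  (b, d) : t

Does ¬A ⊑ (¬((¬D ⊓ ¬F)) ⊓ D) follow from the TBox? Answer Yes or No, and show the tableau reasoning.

1. ¬A ⊑ (¬((¬D ⊓ ¬F)) ⊓ D)  ⇔  (¬A ⊓ ((¬D ⊓ ¬F) ⊔ ¬D)) unsat w.r.t. T
   apply at x₀: ¬A⊑¬((¬D ⊓ ¬F))
   open: L(x₀) ⊇ {C, F, ¬A, ¬D, ∀r.C}
2. Hence ¬A ⊑ (¬((¬D ⊓ ¬F)) ⊓ D): not entailed.

No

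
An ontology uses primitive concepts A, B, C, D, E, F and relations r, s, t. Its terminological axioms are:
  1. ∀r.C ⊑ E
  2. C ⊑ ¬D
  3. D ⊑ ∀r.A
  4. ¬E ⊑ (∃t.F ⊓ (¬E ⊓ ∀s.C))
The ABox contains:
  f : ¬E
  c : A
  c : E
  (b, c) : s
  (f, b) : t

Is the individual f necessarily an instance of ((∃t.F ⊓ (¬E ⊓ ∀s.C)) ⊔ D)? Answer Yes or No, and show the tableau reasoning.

Yes

1. f : ((∃t.F ⊓ (¬E ⊓ ∀s.C)) ⊔ D)?  L(f) = {¬E} ∪ {((∀t.¬F ⊔ (E ⊔ ∃s.¬C)) ⊓ ¬D)}
   clash {E, ¬E} at f — f ∈ ((∃t.F ⊓ (¬E ⊓ ∀s.C)) ⊔ D)
2. Hence f : ((∃t.F ⊓ (¬E ⊓ ∀s.C)) ⊔ D): entailed.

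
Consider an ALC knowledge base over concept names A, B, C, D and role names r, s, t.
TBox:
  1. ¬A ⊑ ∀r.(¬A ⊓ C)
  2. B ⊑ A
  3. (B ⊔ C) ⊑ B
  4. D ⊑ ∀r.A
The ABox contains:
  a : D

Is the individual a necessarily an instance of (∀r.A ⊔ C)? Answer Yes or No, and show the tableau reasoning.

1. a : (∀r.A ⊔ C)?  L(a) = {D} ∪ {(∃r.¬A ⊓ ¬C)}
   clash {A, ¬A} at an ∃-successor — a ∈ (∀r.A ⊔ C)
2. Hence a : (∀r.A ⊔ C): entailed.

Yes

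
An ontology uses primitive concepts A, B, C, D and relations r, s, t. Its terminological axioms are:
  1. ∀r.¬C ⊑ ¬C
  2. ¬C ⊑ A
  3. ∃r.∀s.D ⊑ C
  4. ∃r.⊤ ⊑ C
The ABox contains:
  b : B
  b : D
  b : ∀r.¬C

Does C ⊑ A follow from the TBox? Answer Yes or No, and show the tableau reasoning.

1. C ⊑ A  ⇔  (C ⊓ ¬A) unsat w.r.t. T
   open: L(x₀) ⊇ {C, ¬A, ∃r.C} (+ ∃-successors)
2. Hence C ⊑ A: not entailed.

No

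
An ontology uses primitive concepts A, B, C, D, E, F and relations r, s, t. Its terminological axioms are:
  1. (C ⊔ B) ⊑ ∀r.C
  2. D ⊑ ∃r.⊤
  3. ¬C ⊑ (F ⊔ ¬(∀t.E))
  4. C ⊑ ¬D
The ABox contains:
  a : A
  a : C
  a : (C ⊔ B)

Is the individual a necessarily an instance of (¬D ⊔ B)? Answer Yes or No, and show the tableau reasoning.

Yes

1. a : (¬D ⊔ B)?  L(a) = {A, C, (C ⊔ B)} ∪ {(D ⊓ ¬B)}
   clash {D, ¬D} at a — a ∈ (¬D ⊔ B)
2. Hence a : (¬D ⊔ B): entailed.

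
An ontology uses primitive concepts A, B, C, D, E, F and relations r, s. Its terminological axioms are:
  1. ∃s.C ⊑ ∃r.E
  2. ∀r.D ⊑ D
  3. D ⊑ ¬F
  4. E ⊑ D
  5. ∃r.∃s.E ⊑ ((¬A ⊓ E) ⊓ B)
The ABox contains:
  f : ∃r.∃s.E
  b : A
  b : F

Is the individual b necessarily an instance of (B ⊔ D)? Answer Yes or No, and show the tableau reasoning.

No

1. b : (B ⊔ D)?  L(b) = {A, F} ∪ {(¬B ⊓ ¬D)}
   open: L(b) ⊇ {A, F, ¬B, ¬D, ¬E, …} (+ ∃-successors) — b ∉ (B ⊔ D) possible
2. Hence b : (B ⊔ D): not entailed.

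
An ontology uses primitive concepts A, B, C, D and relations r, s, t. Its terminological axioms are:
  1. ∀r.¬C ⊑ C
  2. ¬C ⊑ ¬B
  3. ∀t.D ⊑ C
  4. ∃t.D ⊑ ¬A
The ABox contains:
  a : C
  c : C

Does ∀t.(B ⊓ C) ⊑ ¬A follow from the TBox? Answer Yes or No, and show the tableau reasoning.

No

1. ∀t.(B ⊓ C) ⊑ ¬A  ⇔  (∀t.(B ⊓ C) ⊓ A) unsat w.r.t. T
   open: L(x₀) ⊇ {A, C, ∀t.(B ⊓ C), ∀t.¬D}
2. Hence ∀t.(B ⊓ C) ⊑ ¬A: not entailed.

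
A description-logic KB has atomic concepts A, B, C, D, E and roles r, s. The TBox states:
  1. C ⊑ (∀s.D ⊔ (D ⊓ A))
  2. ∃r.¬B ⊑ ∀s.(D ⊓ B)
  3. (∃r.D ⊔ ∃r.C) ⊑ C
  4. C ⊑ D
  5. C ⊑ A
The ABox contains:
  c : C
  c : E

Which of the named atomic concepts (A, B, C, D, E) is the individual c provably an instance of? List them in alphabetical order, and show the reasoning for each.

1. c : A?  L(c) = {C, E} ∪ {¬A}
   clash {A, ¬A} at c — c ∈ A
2. c : B?  L(c) = {C, E} ∪ {¬B}
   apply at c: C⊑(∀s.D ⊔ (D ⊓ A)); C⊑D; C⊑A
   open: L(c) ⊇ {A, C, D, E, ¬B, …} — c ∉ B possible
3. c : C?  L(c) = {C, E} ∪ {¬C}
   clash {C, ¬C} at c — c ∈ C
4. c : D?  L(c) = {C, E} ∪ {¬D}
   clash {D, ¬D} at c — c ∈ D
5. c : E?  L(c) = {C, E} ∪ {¬E}
   clash {E, ¬E} at c — c ∈ E
6. Entailed for c: {A, C, D, E}

{A, C, D, E}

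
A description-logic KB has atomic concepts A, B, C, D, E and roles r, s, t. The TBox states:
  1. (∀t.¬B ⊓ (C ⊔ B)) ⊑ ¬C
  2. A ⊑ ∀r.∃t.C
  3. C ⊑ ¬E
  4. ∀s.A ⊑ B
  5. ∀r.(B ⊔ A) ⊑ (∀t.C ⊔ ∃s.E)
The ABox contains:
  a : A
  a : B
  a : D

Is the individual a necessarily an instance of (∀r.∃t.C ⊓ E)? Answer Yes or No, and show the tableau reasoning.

1. a : (∀r.∃t.C ⊓ E)?  L(a) = {A, B, D} ∪ {(∃r.∀t.¬C ⊔ ¬E)}
   apply at a: A⊑∀r.∃t.C
   open: L(a) ⊇ {A, B, D, ¬C, ¬E, …} (+ ∃-successors) — a ∉ (∀r.∃t.C ⊓ E) possible
2. Hence a : (∀r.∃t.C ⊓ E): not entailed.

No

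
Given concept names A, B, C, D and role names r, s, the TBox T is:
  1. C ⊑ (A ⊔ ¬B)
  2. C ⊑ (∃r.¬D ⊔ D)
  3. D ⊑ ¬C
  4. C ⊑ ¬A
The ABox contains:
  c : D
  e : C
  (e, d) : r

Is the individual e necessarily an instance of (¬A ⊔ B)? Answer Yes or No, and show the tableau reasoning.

Yes

1. e : (¬A ⊔ B)?  L(e) = {C} ∪ {(A ⊓ ¬B)}
   clash {A, ¬A} at e — e ∈ (¬A ⊔ B)
2. Hence e : (¬A ⊔ B): entailed.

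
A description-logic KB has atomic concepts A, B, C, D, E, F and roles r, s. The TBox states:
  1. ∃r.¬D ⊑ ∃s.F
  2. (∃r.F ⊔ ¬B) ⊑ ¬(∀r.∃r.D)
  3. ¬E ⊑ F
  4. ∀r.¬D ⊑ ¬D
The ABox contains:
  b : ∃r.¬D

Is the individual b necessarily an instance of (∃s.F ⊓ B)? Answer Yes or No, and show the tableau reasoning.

1. b : (∃s.F ⊓ B)?  L(b) = {∃r.¬D} ∪ {(∀s.¬F ⊔ ¬B)}
   apply at b: ∃r.¬D⊑∃s.F
   open: L(b) ⊇ {E, ¬B, ∃r.D, ∃r.¬D, ∃r.∀r.¬D, …} (+ ∃-successors) — b ∉ (∃s.F ⊓ B) possible
2. Hence b : (∃s.F ⊓ B): not entailed.

No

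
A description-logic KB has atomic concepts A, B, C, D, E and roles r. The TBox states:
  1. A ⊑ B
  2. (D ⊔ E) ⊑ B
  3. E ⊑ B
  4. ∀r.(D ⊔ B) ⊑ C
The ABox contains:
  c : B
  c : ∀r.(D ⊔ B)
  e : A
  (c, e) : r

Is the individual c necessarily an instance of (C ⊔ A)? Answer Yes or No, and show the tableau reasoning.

1. c : (C ⊔ A)?  L(c) = {B, ∀r.(D ⊔ B)} ∪ {(¬C ⊓ ¬A)}
   clash {C, ¬C} at c — c ∈ (C ⊔ A)
2. Hence c : (C ⊔ A): entailed.

Yes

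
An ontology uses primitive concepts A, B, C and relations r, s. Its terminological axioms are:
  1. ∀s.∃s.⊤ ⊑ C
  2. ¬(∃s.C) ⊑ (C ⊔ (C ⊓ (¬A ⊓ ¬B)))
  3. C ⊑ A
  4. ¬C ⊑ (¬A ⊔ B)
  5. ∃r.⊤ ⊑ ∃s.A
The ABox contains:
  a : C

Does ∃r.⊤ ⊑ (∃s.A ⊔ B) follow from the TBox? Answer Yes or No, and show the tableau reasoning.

1. ∃r.⊤ ⊑ (∃s.A ⊔ B)  ⇔  (∃r.⊤ ⊓ (∀s.¬A ⊓ ¬B)) unsat w.r.t. T
   all branches close; clash {B, ¬B} at x₀
2. Hence ∃r.⊤ ⊑ (∃s.A ⊔ B): entailed.

Yes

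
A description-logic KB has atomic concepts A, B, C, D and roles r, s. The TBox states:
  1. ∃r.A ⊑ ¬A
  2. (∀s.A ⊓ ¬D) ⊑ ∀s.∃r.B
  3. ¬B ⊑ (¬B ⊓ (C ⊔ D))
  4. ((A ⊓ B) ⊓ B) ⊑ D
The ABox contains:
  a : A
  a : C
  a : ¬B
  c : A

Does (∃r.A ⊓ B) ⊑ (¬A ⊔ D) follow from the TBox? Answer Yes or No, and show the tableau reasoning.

Yes

1. (∃r.A ⊓ B) ⊑ (¬A ⊔ D)  ⇔  ((∃r.A ⊓ B) ⊓ (A ⊓ ¬D)) unsat w.r.t. T
   all branches close; clash {A, ¬A} at x₀
2. Hence (∃r.A ⊓ B) ⊑ (¬A ⊔ D): entailed.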